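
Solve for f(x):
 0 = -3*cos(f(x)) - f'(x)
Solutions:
 f(x) = pi - asin((C1 + exp(6*x))/(C1 - exp(6*x)))
 f(x) = asin((C1 + exp(6*x))/(C1 - exp(6*x)))


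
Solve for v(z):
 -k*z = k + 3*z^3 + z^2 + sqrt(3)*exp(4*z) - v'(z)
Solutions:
 v(z) = C1 + k*z^2/2 + k*z + 3*z^4/4 + z^3/3 + sqrt(3)*exp(4*z)/4


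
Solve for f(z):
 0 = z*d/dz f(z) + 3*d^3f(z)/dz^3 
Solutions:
 f(z) = C1 + Integral(C2*airyai(-3^(2/3)*z/3) + C3*airybi(-3^(2/3)*z/3), z)


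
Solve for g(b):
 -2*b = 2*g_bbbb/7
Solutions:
 g(b) = C1 + C2*b + C3*b^2 + C4*b^3 - 7*b^5/120


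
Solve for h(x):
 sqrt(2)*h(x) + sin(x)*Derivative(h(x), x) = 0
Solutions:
 h(x) = C1*(cos(x) + 1)^(sqrt(2)/2)/(cos(x) - 1)^(sqrt(2)/2)


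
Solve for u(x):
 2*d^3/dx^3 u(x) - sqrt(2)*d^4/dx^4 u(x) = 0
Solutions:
 u(x) = C1 + C2*x + C3*x^2 + C4*exp(sqrt(2)*x)


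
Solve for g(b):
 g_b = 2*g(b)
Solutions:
 g(b) = C1*exp(2*b)


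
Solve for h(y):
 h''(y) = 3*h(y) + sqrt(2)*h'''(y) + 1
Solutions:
 h(y) = C1*exp(y*((9*sqrt(158)/4 + 20*sqrt(2))^(-1/3) + 2*sqrt(2) + 2*(9*sqrt(158)/4 + 20*sqrt(2))^(1/3))/12)*sin(sqrt(3)*y*(-2*(9*sqrt(158)/4 + 20*sqrt(2))^(1/3) + (9*sqrt(158)/4 + 20*sqrt(2))^(-1/3))/12) + C2*exp(y*((9*sqrt(158)/4 + 20*sqrt(2))^(-1/3) + 2*sqrt(2) + 2*(9*sqrt(158)/4 + 20*sqrt(2))^(1/3))/12)*cos(sqrt(3)*y*(-2*(9*sqrt(158)/4 + 20*sqrt(2))^(1/3) + (9*sqrt(158)/4 + 20*sqrt(2))^(-1/3))/12) + C3*exp(y*(-2*(9*sqrt(158)/4 + 20*sqrt(2))^(1/3) - 1/(9*sqrt(158)/4 + 20*sqrt(2))^(1/3) + sqrt(2))/6) - 1/3


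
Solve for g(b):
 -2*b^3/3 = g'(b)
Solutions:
 g(b) = C1 - b^4/6


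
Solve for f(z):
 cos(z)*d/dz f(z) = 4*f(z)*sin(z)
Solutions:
 f(z) = C1/cos(z)^4


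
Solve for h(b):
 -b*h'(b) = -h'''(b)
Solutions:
 h(b) = C1 + Integral(C2*airyai(b) + C3*airybi(b), b)


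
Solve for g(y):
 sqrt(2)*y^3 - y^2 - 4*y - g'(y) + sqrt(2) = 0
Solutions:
 g(y) = C1 + sqrt(2)*y^4/4 - y^3/3 - 2*y^2 + sqrt(2)*y


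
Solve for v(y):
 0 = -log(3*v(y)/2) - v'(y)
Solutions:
 -Integral(1/(-log(_y) - log(3) + log(2)), (_y, v(y))) = C1 - y


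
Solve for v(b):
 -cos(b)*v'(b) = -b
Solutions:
 v(b) = C1 + Integral(b/cos(b), b)


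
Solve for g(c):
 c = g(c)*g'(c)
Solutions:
 g(c) = -sqrt(C1 + c^2)
 g(c) = sqrt(C1 + c^2)


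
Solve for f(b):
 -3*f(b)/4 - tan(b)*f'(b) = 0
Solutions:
 f(b) = C1/sin(b)^(3/4)


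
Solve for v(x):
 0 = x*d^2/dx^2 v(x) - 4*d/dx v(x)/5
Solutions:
 v(x) = C1 + C2*x^(9/5)


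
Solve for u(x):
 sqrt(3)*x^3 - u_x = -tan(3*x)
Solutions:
 u(x) = C1 + sqrt(3)*x^4/4 - log(cos(3*x))/3


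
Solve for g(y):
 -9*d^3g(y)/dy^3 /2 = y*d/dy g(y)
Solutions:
 g(y) = C1 + Integral(C2*airyai(-6^(1/3)*y/3) + C3*airybi(-6^(1/3)*y/3), y)


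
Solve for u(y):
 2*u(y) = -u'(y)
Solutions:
 u(y) = C1*exp(-2*y)


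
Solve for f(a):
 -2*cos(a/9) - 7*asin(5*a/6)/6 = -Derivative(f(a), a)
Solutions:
 f(a) = C1 + 7*a*asin(5*a/6)/6 + 7*sqrt(36 - 25*a^2)/30 + 18*sin(a/9)


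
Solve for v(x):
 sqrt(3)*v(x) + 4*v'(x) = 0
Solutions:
 v(x) = C1*exp(-sqrt(3)*x/4)


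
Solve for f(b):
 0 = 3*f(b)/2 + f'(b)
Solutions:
 f(b) = C1*exp(-3*b/2)


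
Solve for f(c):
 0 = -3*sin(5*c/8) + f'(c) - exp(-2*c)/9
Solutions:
 f(c) = C1 - 24*cos(5*c/8)/5 - exp(-2*c)/18


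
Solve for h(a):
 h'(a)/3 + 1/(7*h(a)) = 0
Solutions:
 h(a) = -sqrt(C1 - 42*a)/7
 h(a) = sqrt(C1 - 42*a)/7


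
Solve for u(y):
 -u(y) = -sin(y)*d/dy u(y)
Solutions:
 u(y) = C1*sqrt(cos(y) - 1)/sqrt(cos(y) + 1)


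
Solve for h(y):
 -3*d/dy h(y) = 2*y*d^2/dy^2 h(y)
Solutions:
 h(y) = C1 + C2/sqrt(y)


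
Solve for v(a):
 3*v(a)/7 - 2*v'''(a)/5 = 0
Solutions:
 v(a) = C3*exp(14^(2/3)*15^(1/3)*a/14) + (C1*sin(14^(2/3)*3^(5/6)*5^(1/3)*a/28) + C2*cos(14^(2/3)*3^(5/6)*5^(1/3)*a/28))*exp(-14^(2/3)*15^(1/3)*a/28)


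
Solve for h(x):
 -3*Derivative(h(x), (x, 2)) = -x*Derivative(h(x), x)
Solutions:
 h(x) = C1 + C2*erfi(sqrt(6)*x/6)


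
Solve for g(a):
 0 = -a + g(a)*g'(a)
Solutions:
 g(a) = -sqrt(C1 + a^2)
 g(a) = sqrt(C1 + a^2)


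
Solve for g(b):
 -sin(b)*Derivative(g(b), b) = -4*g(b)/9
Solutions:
 g(b) = C1*(cos(b) - 1)^(2/9)/(cos(b) + 1)^(2/9)


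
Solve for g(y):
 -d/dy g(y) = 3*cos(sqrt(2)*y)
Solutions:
 g(y) = C1 - 3*sqrt(2)*sin(sqrt(2)*y)/2


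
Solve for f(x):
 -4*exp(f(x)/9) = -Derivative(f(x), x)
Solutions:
 f(x) = 9*log(-1/(C1 + 4*x)) + 18*log(3)


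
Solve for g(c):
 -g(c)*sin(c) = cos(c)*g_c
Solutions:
 g(c) = C1*cos(c)


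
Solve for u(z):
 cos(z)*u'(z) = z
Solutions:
 u(z) = C1 + Integral(z/cos(z), z)


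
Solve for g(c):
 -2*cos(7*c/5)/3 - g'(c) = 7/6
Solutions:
 g(c) = C1 - 7*c/6 - 10*sin(7*c/5)/21


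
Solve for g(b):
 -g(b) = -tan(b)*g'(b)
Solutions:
 g(b) = C1*sin(b)


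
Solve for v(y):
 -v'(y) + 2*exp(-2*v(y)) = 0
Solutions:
 v(y) = log(-sqrt(C1 + 4*y))
 v(y) = log(C1 + 4*y)/2


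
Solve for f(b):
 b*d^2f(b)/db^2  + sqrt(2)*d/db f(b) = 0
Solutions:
 f(b) = C1 + C2*b^(1 - sqrt(2))


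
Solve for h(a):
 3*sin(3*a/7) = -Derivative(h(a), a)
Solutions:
 h(a) = C1 + 7*cos(3*a/7)


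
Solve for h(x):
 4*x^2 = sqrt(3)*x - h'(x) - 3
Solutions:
 h(x) = C1 - 4*x^3/3 + sqrt(3)*x^2/2 - 3*x


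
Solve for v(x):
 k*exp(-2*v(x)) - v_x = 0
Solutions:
 v(x) = log(-sqrt(C1 + 2*k*x))
 v(x) = log(C1 + 2*k*x)/2


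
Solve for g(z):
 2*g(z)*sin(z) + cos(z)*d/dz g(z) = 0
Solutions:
 g(z) = C1*cos(z)^2


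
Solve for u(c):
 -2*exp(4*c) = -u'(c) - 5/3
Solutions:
 u(c) = C1 - 5*c/3 + exp(4*c)/2


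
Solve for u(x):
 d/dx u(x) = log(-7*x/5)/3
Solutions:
 u(x) = C1 + x*log(-x)/3 + x*(-log(5) - 1 + log(7))/3


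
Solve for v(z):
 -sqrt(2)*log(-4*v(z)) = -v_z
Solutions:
 -sqrt(2)*Integral(1/(log(-_y) + 2*log(2)), (_y, v(z)))/2 = C1 - z


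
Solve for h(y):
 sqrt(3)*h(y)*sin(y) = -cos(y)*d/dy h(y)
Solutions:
 h(y) = C1*cos(y)^(sqrt(3))


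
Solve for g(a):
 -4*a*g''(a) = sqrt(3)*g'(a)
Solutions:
 g(a) = C1 + C2*a^(1 - sqrt(3)/4)


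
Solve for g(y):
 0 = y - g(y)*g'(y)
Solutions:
 g(y) = -sqrt(C1 + y^2)
 g(y) = sqrt(C1 + y^2)


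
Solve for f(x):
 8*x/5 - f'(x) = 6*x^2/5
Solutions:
 f(x) = C1 - 2*x^3/5 + 4*x^2/5


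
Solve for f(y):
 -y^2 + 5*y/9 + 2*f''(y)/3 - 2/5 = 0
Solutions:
 f(y) = C1 + C2*y + y^4/8 - 5*y^3/36 + 3*y^2/10


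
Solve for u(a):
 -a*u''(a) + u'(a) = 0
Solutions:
 u(a) = C1 + C2*a^2


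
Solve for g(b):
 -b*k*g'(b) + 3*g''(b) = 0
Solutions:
 g(b) = Piecewise((-sqrt(6)*sqrt(pi)*C1*erf(sqrt(6)*b*sqrt(-k)/6)/(2*sqrt(-k)) - C2, (k > 0) | (k < 0)), (-C1*b - C2, True))


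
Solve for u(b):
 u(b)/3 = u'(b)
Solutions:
 u(b) = C1*exp(b/3)


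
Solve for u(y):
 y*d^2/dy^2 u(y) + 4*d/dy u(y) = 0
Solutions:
 u(y) = C1 + C2/y^3


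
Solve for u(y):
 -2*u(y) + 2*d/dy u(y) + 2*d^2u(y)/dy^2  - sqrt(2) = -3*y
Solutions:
 u(y) = C1*exp(y*(-1 + sqrt(5))/2) + C2*exp(-y*(1 + sqrt(5))/2) + 3*y/2 - sqrt(2)/2 + 3/2


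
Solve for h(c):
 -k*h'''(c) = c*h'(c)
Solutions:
 h(c) = C1 + Integral(C2*airyai(c*(-1/k)^(1/3)) + C3*airybi(c*(-1/k)^(1/3)), c)


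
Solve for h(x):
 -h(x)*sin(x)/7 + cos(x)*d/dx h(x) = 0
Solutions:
 h(x) = C1/cos(x)^(1/7)


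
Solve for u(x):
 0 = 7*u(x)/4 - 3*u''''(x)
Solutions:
 u(x) = C1*exp(-sqrt(2)*3^(3/4)*7^(1/4)*x/6) + C2*exp(sqrt(2)*3^(3/4)*7^(1/4)*x/6) + C3*sin(sqrt(2)*3^(3/4)*7^(1/4)*x/6) + C4*cos(sqrt(2)*3^(3/4)*7^(1/4)*x/6)


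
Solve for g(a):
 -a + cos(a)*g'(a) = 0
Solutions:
 g(a) = C1 + Integral(a/cos(a), a)


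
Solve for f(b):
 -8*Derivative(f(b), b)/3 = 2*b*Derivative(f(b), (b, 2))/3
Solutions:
 f(b) = C1 + C2/b^3


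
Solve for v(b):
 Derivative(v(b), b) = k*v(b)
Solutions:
 v(b) = C1*exp(b*k)


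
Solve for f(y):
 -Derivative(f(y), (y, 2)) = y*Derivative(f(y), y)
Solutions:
 f(y) = C1 + C2*erf(sqrt(2)*y/2)


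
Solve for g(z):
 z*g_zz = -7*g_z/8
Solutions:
 g(z) = C1 + C2*z^(1/8)


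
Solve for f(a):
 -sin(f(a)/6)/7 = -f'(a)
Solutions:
 -a/7 + 3*log(cos(f(a)/6) - 1) - 3*log(cos(f(a)/6) + 1) = C1


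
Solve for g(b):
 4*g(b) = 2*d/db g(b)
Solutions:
 g(b) = C1*exp(2*b)


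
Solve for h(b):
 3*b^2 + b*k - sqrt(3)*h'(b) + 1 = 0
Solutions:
 h(b) = C1 + sqrt(3)*b^3/3 + sqrt(3)*b^2*k/6 + sqrt(3)*b/3


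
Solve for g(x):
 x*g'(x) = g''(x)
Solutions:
 g(x) = C1 + C2*erfi(sqrt(2)*x/2)


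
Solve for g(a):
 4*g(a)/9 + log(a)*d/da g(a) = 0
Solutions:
 g(a) = C1*exp(-4*li(a)/9)


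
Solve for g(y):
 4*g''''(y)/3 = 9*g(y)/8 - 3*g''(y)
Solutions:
 g(y) = C1*exp(-sqrt(6)*y*sqrt(-3 + sqrt(15))/4) + C2*exp(sqrt(6)*y*sqrt(-3 + sqrt(15))/4) + C3*sin(sqrt(6)*y*sqrt(3 + sqrt(15))/4) + C4*cos(sqrt(6)*y*sqrt(3 + sqrt(15))/4)


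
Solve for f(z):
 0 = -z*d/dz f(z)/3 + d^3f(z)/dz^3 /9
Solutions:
 f(z) = C1 + Integral(C2*airyai(3^(1/3)*z) + C3*airybi(3^(1/3)*z), z)


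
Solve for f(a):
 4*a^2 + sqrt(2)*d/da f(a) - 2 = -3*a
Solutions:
 f(a) = C1 - 2*sqrt(2)*a^3/3 - 3*sqrt(2)*a^2/4 + sqrt(2)*a


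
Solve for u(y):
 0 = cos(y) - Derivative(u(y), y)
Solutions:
 u(y) = C1 + sin(y)


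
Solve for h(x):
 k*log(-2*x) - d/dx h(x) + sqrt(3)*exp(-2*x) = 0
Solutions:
 h(x) = C1 + k*x*log(-x) + k*x*(-1 + log(2)) - sqrt(3)*exp(-2*x)/2


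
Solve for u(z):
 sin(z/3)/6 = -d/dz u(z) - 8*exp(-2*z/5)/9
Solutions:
 u(z) = C1 + cos(z/3)/2 + 20*exp(-2*z/5)/9


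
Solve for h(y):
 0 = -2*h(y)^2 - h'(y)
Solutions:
 h(y) = 1/(C1 + 2*y)


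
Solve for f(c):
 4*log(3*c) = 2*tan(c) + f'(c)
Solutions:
 f(c) = C1 + 4*c*log(c) - 4*c + 4*c*log(3) + 2*log(cos(c))


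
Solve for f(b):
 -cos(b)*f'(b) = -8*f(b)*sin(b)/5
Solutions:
 f(b) = C1/cos(b)^(8/5)


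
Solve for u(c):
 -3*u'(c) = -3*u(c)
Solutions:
 u(c) = C1*exp(c)


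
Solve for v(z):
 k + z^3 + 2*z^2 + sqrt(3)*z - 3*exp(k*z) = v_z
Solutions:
 v(z) = C1 + k*z + z^4/4 + 2*z^3/3 + sqrt(3)*z^2/2 - 3*exp(k*z)/k


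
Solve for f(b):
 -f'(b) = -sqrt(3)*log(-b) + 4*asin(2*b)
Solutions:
 f(b) = C1 + sqrt(3)*b*(log(-b) - 1) - 4*b*asin(2*b) - 2*sqrt(1 - 4*b^2)


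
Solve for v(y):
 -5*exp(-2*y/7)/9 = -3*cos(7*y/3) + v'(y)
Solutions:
 v(y) = C1 + 9*sin(7*y/3)/7 + 35*exp(-2*y/7)/18


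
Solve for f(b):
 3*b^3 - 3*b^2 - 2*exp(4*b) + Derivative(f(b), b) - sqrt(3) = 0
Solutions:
 f(b) = C1 - 3*b^4/4 + b^3 + sqrt(3)*b + exp(4*b)/2


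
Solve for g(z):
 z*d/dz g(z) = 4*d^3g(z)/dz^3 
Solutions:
 g(z) = C1 + Integral(C2*airyai(2^(1/3)*z/2) + C3*airybi(2^(1/3)*z/2), z)


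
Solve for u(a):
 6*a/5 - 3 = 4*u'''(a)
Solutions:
 u(a) = C1 + C2*a + C3*a^2 + a^4/80 - a^3/8


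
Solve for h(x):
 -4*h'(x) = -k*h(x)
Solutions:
 h(x) = C1*exp(k*x/4)


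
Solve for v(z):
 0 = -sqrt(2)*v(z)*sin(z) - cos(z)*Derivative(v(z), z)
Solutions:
 v(z) = C1*cos(z)^(sqrt(2))


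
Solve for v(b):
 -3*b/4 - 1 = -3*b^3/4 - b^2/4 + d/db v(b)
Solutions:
 v(b) = C1 + 3*b^4/16 + b^3/12 - 3*b^2/8 - b


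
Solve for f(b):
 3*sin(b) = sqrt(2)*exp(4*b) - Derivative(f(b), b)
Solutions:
 f(b) = C1 + sqrt(2)*exp(4*b)/4 + 3*cos(b)


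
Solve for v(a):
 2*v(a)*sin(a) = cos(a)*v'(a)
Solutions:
 v(a) = C1/cos(a)^2


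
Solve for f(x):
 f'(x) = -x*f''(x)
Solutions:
 f(x) = C1 + C2*log(x)


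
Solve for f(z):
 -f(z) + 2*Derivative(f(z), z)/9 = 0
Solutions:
 f(z) = C1*exp(9*z/2)


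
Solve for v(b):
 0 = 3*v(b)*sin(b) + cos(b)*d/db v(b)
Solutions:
 v(b) = C1*cos(b)^3


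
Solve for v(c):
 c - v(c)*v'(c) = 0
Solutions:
 v(c) = -sqrt(C1 + c^2)
 v(c) = sqrt(C1 + c^2)


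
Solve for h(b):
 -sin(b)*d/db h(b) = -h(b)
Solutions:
 h(b) = C1*sqrt(cos(b) - 1)/sqrt(cos(b) + 1)


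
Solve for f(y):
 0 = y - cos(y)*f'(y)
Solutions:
 f(y) = C1 + Integral(y/cos(y), y)


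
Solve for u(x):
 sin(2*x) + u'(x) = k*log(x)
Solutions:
 u(x) = C1 + k*x*(log(x) - 1) + cos(2*x)/2


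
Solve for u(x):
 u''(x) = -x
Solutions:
 u(x) = C1 + C2*x - x^3/6


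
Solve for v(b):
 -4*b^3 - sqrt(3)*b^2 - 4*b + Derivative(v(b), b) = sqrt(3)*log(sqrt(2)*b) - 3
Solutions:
 v(b) = C1 + b^4 + sqrt(3)*b^3/3 + 2*b^2 + sqrt(3)*b*log(b) - 3*b - sqrt(3)*b + sqrt(3)*b*log(2)/2


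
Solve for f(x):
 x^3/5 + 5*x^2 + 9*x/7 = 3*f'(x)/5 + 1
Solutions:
 f(x) = C1 + x^4/12 + 25*x^3/9 + 15*x^2/14 - 5*x/3


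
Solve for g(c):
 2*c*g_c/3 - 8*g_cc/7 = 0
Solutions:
 g(c) = C1 + C2*erfi(sqrt(42)*c/12)


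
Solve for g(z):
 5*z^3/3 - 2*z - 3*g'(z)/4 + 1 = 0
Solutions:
 g(z) = C1 + 5*z^4/9 - 4*z^2/3 + 4*z/3


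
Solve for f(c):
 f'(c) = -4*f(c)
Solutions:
 f(c) = C1*exp(-4*c)


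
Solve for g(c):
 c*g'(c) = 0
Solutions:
 g(c) = C1


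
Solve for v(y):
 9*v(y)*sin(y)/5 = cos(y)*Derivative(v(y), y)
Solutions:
 v(y) = C1/cos(y)^(9/5)


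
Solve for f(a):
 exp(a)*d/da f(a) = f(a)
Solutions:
 f(a) = C1*exp(-exp(-a))


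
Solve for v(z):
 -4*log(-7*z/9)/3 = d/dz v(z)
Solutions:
 v(z) = C1 - 4*z*log(-z)/3 + 4*z*(-log(7) + 1 + 2*log(3))/3


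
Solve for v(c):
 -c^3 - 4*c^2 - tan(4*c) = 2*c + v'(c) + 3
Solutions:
 v(c) = C1 - c^4/4 - 4*c^3/3 - c^2 - 3*c + log(cos(4*c))/4


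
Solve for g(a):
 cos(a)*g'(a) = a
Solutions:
 g(a) = C1 + Integral(a/cos(a), a)


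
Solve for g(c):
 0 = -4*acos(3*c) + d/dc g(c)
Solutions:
 g(c) = C1 + 4*c*acos(3*c) - 4*sqrt(1 - 9*c^2)/3


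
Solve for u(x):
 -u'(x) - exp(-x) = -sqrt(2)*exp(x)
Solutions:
 u(x) = C1 + sqrt(2)*exp(x) + exp(-x)


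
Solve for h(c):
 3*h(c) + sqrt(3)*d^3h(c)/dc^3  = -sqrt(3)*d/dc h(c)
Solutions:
 h(c) = C1*exp(2^(1/3)*sqrt(3)*c*(-2/(9 + sqrt(85))^(1/3) + 2^(1/3)*(9 + sqrt(85))^(1/3))/12)*sin(2^(1/3)*c*(2/(9 + sqrt(85))^(1/3) + 2^(1/3)*(9 + sqrt(85))^(1/3))/4) + C2*exp(2^(1/3)*sqrt(3)*c*(-2/(9 + sqrt(85))^(1/3) + 2^(1/3)*(9 + sqrt(85))^(1/3))/12)*cos(2^(1/3)*c*(2/(9 + sqrt(85))^(1/3) + 2^(1/3)*(9 + sqrt(85))^(1/3))/4) + C3*exp(-2^(1/3)*sqrt(3)*c*(-2/(9 + sqrt(85))^(1/3) + 2^(1/3)*(9 + sqrt(85))^(1/3))/6)


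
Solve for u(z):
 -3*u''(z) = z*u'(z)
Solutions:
 u(z) = C1 + C2*erf(sqrt(6)*z/6)


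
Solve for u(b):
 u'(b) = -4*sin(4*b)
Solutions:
 u(b) = C1 + cos(4*b)


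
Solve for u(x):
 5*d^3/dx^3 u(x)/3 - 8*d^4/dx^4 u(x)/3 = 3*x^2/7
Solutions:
 u(x) = C1 + C2*x + C3*x^2 + C4*exp(5*x/8) + 3*x^5/700 + 6*x^4/175 + 192*x^3/875


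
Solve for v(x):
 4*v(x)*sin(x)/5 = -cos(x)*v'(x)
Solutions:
 v(x) = C1*cos(x)^(4/5)


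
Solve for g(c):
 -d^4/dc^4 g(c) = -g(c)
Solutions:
 g(c) = C1*exp(-c) + C2*exp(c) + C3*sin(c) + C4*cos(c)


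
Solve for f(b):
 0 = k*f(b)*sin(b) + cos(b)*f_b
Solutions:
 f(b) = C1*exp(k*log(cos(b)))


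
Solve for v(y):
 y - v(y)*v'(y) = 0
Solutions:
 v(y) = -sqrt(C1 + y^2)
 v(y) = sqrt(C1 + y^2)


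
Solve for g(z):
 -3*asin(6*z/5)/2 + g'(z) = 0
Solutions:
 g(z) = C1 + 3*z*asin(6*z/5)/2 + sqrt(25 - 36*z^2)/4


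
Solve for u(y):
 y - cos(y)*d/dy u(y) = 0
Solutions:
 u(y) = C1 + Integral(y/cos(y), y)


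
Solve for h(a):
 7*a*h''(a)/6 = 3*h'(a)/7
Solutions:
 h(a) = C1 + C2*a^(67/49)


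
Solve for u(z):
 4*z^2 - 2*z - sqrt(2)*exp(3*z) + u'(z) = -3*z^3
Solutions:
 u(z) = C1 - 3*z^4/4 - 4*z^3/3 + z^2 + sqrt(2)*exp(3*z)/3


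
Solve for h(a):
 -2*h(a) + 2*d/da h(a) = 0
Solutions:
 h(a) = C1*exp(a)


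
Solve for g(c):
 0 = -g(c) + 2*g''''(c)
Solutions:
 g(c) = C1*exp(-2^(3/4)*c/2) + C2*exp(2^(3/4)*c/2) + C3*sin(2^(3/4)*c/2) + C4*cos(2^(3/4)*c/2)


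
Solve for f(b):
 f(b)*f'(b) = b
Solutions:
 f(b) = -sqrt(C1 + b^2)
 f(b) = sqrt(C1 + b^2)


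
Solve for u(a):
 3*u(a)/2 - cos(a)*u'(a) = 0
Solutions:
 u(a) = C1*(sin(a) + 1)^(3/4)/(sin(a) - 1)^(3/4)


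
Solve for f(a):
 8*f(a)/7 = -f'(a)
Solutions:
 f(a) = C1*exp(-8*a/7)


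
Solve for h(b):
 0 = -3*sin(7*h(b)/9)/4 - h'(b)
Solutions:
 3*b/4 + 9*log(cos(7*h(b)/9) - 1)/14 - 9*log(cos(7*h(b)/9) + 1)/14 = C1


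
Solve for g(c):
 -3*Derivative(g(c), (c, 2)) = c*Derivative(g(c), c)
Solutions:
 g(c) = C1 + C2*erf(sqrt(6)*c/6)


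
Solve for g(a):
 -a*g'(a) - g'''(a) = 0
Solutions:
 g(a) = C1 + Integral(C2*airyai(-a) + C3*airybi(-a), a)


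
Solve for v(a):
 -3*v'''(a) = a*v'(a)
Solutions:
 v(a) = C1 + Integral(C2*airyai(-3^(2/3)*a/3) + C3*airybi(-3^(2/3)*a/3), a)


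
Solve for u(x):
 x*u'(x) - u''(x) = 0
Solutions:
 u(x) = C1 + C2*erfi(sqrt(2)*x/2)


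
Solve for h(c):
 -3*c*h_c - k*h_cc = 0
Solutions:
 h(c) = C1 + C2*sqrt(k)*erf(sqrt(6)*c*sqrt(1/k)/2)


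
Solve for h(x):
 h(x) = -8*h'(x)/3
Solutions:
 h(x) = C1*exp(-3*x/8)


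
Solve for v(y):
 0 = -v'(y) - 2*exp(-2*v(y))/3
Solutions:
 v(y) = log(-sqrt(C1 - 12*y)) - log(3)
 v(y) = log(C1 - 12*y)/2 - log(3)


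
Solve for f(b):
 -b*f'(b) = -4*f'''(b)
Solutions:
 f(b) = C1 + Integral(C2*airyai(2^(1/3)*b/2) + C3*airybi(2^(1/3)*b/2), b)


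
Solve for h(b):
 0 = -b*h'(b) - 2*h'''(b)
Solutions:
 h(b) = C1 + Integral(C2*airyai(-2^(2/3)*b/2) + C3*airybi(-2^(2/3)*b/2), b)


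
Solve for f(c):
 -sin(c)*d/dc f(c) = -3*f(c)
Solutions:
 f(c) = C1*(cos(c) - 1)^(3/2)/(cos(c) + 1)^(3/2)


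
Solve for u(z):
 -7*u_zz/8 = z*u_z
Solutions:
 u(z) = C1 + C2*erf(2*sqrt(7)*z/7)


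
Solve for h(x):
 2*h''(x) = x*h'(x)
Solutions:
 h(x) = C1 + C2*erfi(x/2)


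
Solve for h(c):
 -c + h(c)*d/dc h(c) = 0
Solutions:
 h(c) = -sqrt(C1 + c^2)
 h(c) = sqrt(C1 + c^2)


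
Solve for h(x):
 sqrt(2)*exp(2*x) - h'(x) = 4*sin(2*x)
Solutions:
 h(x) = C1 + sqrt(2)*exp(2*x)/2 + 2*cos(2*x)


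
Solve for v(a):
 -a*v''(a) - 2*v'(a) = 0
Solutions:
 v(a) = C1 + C2/a


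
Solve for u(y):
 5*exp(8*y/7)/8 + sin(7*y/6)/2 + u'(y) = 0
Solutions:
 u(y) = C1 - 35*exp(8*y/7)/64 + 3*cos(7*y/6)/7


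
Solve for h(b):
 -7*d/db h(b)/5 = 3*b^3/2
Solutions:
 h(b) = C1 - 15*b^4/56


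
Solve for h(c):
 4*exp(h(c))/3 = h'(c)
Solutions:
 h(c) = log(-1/(C1 + 4*c)) + log(3)


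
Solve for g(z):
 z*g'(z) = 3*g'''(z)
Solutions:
 g(z) = C1 + Integral(C2*airyai(3^(2/3)*z/3) + C3*airybi(3^(2/3)*z/3), z)


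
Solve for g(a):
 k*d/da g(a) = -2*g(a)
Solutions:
 g(a) = C1*exp(-2*a/k)


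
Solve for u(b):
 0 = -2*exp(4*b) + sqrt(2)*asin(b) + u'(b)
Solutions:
 u(b) = C1 - sqrt(2)*(b*asin(b) + sqrt(1 - b^2)) + exp(4*b)/2


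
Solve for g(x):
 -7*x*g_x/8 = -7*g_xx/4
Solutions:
 g(x) = C1 + C2*erfi(x/2)


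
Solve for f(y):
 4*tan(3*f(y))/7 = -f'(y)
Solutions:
 f(y) = -asin(C1*exp(-12*y/7))/3 + pi/3
 f(y) = asin(C1*exp(-12*y/7))/3


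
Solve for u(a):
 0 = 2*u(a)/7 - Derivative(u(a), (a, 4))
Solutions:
 u(a) = C1*exp(-2^(1/4)*7^(3/4)*a/7) + C2*exp(2^(1/4)*7^(3/4)*a/7) + C3*sin(2^(1/4)*7^(3/4)*a/7) + C4*cos(2^(1/4)*7^(3/4)*a/7)


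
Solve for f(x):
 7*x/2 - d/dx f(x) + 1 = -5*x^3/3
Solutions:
 f(x) = C1 + 5*x^4/12 + 7*x^2/4 + x


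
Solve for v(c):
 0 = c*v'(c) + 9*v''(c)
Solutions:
 v(c) = C1 + C2*erf(sqrt(2)*c/6)


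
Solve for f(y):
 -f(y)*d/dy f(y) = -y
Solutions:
 f(y) = -sqrt(C1 + y^2)
 f(y) = sqrt(C1 + y^2)


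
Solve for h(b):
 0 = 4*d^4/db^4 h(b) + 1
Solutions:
 h(b) = C1 + C2*b + C3*b^2 + C4*b^3 - b^4/96


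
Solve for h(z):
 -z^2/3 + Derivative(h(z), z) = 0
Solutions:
 h(z) = C1 + z^3/9


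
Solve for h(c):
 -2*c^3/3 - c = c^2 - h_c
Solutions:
 h(c) = C1 + c^4/6 + c^3/3 + c^2/2


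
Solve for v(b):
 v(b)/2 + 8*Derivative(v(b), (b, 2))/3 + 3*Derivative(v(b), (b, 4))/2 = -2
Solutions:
 v(b) = C1*sin(b*sqrt(8 - sqrt(37))/3) + C2*sin(b*sqrt(sqrt(37) + 8)/3) + C3*cos(b*sqrt(8 - sqrt(37))/3) + C4*cos(b*sqrt(sqrt(37) + 8)/3) - 4


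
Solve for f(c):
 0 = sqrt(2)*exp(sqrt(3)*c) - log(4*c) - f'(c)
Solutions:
 f(c) = C1 - c*log(c) + c*(1 - 2*log(2)) + sqrt(6)*exp(sqrt(3)*c)/3


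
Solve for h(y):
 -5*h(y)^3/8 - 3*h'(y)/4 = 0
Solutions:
 h(y) = -sqrt(3)*sqrt(-1/(C1 - 5*y))
 h(y) = sqrt(3)*sqrt(-1/(C1 - 5*y))


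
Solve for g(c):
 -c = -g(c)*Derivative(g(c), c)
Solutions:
 g(c) = -sqrt(C1 + c^2)
 g(c) = sqrt(C1 + c^2)


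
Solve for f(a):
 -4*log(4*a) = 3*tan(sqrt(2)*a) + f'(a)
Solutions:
 f(a) = C1 - 4*a*log(a) - 8*a*log(2) + 4*a + 3*sqrt(2)*log(cos(sqrt(2)*a))/2


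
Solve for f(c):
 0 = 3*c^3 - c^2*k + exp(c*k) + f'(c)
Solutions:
 f(c) = C1 - 3*c^4/4 + c^3*k/3 - exp(c*k)/k


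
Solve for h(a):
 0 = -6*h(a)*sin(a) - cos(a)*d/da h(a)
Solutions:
 h(a) = C1*cos(a)^6


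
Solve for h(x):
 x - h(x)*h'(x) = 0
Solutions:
 h(x) = -sqrt(C1 + x^2)
 h(x) = sqrt(C1 + x^2)


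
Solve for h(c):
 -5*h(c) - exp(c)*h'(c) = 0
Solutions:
 h(c) = C1*exp(5*exp(-c))


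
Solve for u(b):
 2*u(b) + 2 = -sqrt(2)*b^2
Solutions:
 u(b) = -sqrt(2)*b^2/2 - 1


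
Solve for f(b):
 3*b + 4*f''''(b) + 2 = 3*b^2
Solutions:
 f(b) = C1 + C2*b + C3*b^2 + C4*b^3 + b^6/480 - b^5/160 - b^4/48


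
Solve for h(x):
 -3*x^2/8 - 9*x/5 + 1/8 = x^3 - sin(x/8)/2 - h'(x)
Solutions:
 h(x) = C1 + x^4/4 + x^3/8 + 9*x^2/10 - x/8 + 4*cos(x/8)


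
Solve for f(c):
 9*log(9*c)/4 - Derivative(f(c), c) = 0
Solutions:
 f(c) = C1 + 9*c*log(c)/4 - 9*c/4 + 9*c*log(3)/2


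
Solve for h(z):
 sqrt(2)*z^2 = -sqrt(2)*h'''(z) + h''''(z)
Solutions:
 h(z) = C1 + C2*z + C3*z^2 + C4*exp(sqrt(2)*z) - z^5/60 - sqrt(2)*z^4/24 - z^3/6


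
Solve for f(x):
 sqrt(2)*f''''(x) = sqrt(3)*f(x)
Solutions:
 f(x) = C1*exp(-2^(7/8)*3^(1/8)*x/2) + C2*exp(2^(7/8)*3^(1/8)*x/2) + C3*sin(2^(7/8)*3^(1/8)*x/2) + C4*cos(2^(7/8)*3^(1/8)*x/2)


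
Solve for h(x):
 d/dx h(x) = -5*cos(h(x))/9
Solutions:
 5*x/9 - log(sin(h(x)) - 1)/2 + log(sin(h(x)) + 1)/2 = C1


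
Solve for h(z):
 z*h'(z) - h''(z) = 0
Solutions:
 h(z) = C1 + C2*erfi(sqrt(2)*z/2)


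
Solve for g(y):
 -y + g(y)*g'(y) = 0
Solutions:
 g(y) = -sqrt(C1 + y^2)
 g(y) = sqrt(C1 + y^2)


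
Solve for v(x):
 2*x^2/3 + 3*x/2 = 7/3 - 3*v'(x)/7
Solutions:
 v(x) = C1 - 14*x^3/27 - 7*x^2/4 + 49*x/9


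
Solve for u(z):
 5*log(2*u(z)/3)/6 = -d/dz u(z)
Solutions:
 6*Integral(1/(log(_y) - log(3) + log(2)), (_y, u(z)))/5 = C1 - z


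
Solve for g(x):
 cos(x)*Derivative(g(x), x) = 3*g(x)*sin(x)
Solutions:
 g(x) = C1/cos(x)^3


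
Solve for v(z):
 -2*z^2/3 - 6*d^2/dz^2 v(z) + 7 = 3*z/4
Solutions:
 v(z) = C1 + C2*z - z^4/108 - z^3/48 + 7*z^2/12


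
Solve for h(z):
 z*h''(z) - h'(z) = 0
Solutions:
 h(z) = C1 + C2*z^2


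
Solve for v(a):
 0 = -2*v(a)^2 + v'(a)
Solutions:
 v(a) = -1/(C1 + 2*a)


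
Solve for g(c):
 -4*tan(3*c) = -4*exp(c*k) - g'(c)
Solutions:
 g(c) = C1 - 4*Piecewise((exp(c*k)/k, Ne(k, 0)), (c, True)) - 4*log(cos(3*c))/3


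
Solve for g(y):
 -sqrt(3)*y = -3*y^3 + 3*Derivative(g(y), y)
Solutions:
 g(y) = C1 + y^4/4 - sqrt(3)*y^2/6


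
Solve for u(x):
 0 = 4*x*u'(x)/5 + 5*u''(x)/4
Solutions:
 u(x) = C1 + C2*erf(2*sqrt(2)*x/5)


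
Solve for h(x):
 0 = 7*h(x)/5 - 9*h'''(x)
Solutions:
 h(x) = C3*exp(525^(1/3)*x/15) + (C1*sin(175^(1/3)*3^(5/6)*x/30) + C2*cos(175^(1/3)*3^(5/6)*x/30))*exp(-525^(1/3)*x/30)


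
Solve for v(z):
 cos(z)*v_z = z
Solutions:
 v(z) = C1 + Integral(z/cos(z), z)


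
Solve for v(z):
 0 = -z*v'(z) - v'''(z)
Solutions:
 v(z) = C1 + Integral(C2*airyai(-z) + C3*airybi(-z), z)


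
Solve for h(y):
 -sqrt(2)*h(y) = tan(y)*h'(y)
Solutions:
 h(y) = C1/sin(y)^(sqrt(2))


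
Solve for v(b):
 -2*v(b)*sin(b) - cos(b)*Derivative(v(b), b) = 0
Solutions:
 v(b) = C1*cos(b)^2


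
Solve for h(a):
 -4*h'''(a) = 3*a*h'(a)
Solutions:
 h(a) = C1 + Integral(C2*airyai(-6^(1/3)*a/2) + C3*airybi(-6^(1/3)*a/2), a)


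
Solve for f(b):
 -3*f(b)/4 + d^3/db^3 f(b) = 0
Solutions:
 f(b) = C3*exp(6^(1/3)*b/2) + (C1*sin(2^(1/3)*3^(5/6)*b/4) + C2*cos(2^(1/3)*3^(5/6)*b/4))*exp(-6^(1/3)*b/4)


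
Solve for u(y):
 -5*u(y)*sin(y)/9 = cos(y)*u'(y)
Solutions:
 u(y) = C1*cos(y)^(5/9)


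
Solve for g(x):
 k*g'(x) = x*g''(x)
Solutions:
 g(x) = C1 + x^(re(k) + 1)*(C2*sin(log(x)*Abs(im(k))) + C3*cos(log(x)*im(k)))


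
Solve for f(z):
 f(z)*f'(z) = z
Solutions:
 f(z) = -sqrt(C1 + z^2)
 f(z) = sqrt(C1 + z^2)


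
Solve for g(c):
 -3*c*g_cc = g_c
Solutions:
 g(c) = C1 + C2*c^(2/3)


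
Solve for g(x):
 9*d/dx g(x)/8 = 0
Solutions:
 g(x) = C1


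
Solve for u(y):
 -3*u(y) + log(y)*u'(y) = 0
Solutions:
 u(y) = C1*exp(3*li(y))


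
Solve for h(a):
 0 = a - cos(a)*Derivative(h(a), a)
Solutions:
 h(a) = C1 + Integral(a/cos(a), a)


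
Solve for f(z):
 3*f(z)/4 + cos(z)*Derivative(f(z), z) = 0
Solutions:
 f(z) = C1*(sin(z) - 1)^(3/8)/(sin(z) + 1)^(3/8)


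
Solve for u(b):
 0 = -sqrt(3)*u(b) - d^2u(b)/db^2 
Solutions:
 u(b) = C1*sin(3^(1/4)*b) + C2*cos(3^(1/4)*b)


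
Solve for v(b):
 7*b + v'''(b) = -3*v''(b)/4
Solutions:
 v(b) = C1 + C2*b + C3*exp(-3*b/4) - 14*b^3/9 + 56*b^2/9


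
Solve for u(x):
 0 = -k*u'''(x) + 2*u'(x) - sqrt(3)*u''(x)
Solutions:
 u(x) = C1 + C2*exp(x*(sqrt(8*k + 3) - sqrt(3))/(2*k)) + C3*exp(-x*(sqrt(8*k + 3) + sqrt(3))/(2*k))


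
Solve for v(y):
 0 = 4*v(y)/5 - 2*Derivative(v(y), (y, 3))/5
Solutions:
 v(y) = C3*exp(2^(1/3)*y) + (C1*sin(2^(1/3)*sqrt(3)*y/2) + C2*cos(2^(1/3)*sqrt(3)*y/2))*exp(-2^(1/3)*y/2)


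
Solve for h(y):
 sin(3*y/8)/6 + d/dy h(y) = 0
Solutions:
 h(y) = C1 + 4*cos(3*y/8)/9


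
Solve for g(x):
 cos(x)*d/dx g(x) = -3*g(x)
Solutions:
 g(x) = C1*(sin(x) - 1)^(3/2)/(sin(x) + 1)^(3/2)


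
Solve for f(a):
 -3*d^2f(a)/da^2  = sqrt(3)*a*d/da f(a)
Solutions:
 f(a) = C1 + C2*erf(sqrt(2)*3^(3/4)*a/6)


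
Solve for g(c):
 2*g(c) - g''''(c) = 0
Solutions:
 g(c) = C1*exp(-2^(1/4)*c) + C2*exp(2^(1/4)*c) + C3*sin(2^(1/4)*c) + C4*cos(2^(1/4)*c)


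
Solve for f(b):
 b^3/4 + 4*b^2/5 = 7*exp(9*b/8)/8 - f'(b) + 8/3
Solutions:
 f(b) = C1 - b^4/16 - 4*b^3/15 + 8*b/3 + 7*exp(9*b/8)/9


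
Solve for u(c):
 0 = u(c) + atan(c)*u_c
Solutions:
 u(c) = C1*exp(-Integral(1/atan(c), c))


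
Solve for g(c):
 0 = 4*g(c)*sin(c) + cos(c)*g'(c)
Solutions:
 g(c) = C1*cos(c)^4


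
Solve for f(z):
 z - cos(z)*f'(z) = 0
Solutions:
 f(z) = C1 + Integral(z/cos(z), z)


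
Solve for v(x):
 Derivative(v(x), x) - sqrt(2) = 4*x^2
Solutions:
 v(x) = C1 + 4*x^3/3 + sqrt(2)*x


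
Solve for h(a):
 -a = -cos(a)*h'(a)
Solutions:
 h(a) = C1 + Integral(a/cos(a), a)


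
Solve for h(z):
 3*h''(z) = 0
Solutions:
 h(z) = C1 + C2*z


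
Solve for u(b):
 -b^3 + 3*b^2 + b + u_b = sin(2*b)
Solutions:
 u(b) = C1 + b^4/4 - b^3 - b^2/2 - cos(2*b)/2


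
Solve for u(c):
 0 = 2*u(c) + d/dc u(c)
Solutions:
 u(c) = C1*exp(-2*c)


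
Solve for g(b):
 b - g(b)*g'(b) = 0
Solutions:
 g(b) = -sqrt(C1 + b^2)
 g(b) = sqrt(C1 + b^2)


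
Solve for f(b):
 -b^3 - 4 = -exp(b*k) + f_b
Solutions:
 f(b) = C1 - b^4/4 - 4*b + exp(b*k)/k


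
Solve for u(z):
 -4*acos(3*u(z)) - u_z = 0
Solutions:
 Integral(1/acos(3*_y), (_y, u(z))) = C1 - 4*z


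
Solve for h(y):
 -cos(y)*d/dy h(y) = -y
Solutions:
 h(y) = C1 + Integral(y/cos(y), y)


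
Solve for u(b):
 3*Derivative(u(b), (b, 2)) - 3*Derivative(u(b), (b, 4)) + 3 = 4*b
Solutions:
 u(b) = C1 + C2*b + C3*exp(-b) + C4*exp(b) + 2*b^3/9 - b^2/2


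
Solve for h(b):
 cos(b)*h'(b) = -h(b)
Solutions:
 h(b) = C1*sqrt(sin(b) - 1)/sqrt(sin(b) + 1)


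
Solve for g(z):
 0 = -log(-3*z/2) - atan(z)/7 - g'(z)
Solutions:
 g(z) = C1 - z*log(-z) - z*atan(z)/7 - z*log(3) + z*log(2) + z + log(z^2 + 1)/14


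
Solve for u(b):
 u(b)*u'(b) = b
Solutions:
 u(b) = -sqrt(C1 + b^2)
 u(b) = sqrt(C1 + b^2)


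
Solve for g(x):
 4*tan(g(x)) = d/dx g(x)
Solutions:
 g(x) = pi - asin(C1*exp(4*x))
 g(x) = asin(C1*exp(4*x))


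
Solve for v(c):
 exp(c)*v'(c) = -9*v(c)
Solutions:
 v(c) = C1*exp(9*exp(-c))


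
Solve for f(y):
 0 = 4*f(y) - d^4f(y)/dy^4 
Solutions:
 f(y) = C1*exp(-sqrt(2)*y) + C2*exp(sqrt(2)*y) + C3*sin(sqrt(2)*y) + C4*cos(sqrt(2)*y)


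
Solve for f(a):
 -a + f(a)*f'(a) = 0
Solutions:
 f(a) = -sqrt(C1 + a^2)
 f(a) = sqrt(C1 + a^2)


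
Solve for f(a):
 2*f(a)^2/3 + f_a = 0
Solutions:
 f(a) = 3/(C1 + 2*a)


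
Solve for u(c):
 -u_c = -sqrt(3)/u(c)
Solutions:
 u(c) = -sqrt(C1 + 2*sqrt(3)*c)
 u(c) = sqrt(C1 + 2*sqrt(3)*c)


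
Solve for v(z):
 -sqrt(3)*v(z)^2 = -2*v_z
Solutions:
 v(z) = -2/(C1 + sqrt(3)*z)


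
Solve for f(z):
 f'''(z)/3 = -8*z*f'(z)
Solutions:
 f(z) = C1 + Integral(C2*airyai(-2*3^(1/3)*z) + C3*airybi(-2*3^(1/3)*z), z)


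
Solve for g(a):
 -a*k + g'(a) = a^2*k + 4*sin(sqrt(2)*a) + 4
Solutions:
 g(a) = C1 + a^3*k/3 + a^2*k/2 + 4*a - 2*sqrt(2)*cos(sqrt(2)*a)


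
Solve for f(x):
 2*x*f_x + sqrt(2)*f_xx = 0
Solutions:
 f(x) = C1 + C2*erf(2^(3/4)*x/2)


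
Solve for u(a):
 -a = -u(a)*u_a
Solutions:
 u(a) = -sqrt(C1 + a^2)
 u(a) = sqrt(C1 + a^2)


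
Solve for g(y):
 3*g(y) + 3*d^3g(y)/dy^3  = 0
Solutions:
 g(y) = C3*exp(-y) + (C1*sin(sqrt(3)*y/2) + C2*cos(sqrt(3)*y/2))*exp(y/2)


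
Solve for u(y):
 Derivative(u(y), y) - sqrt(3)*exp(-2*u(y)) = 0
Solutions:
 u(y) = log(-sqrt(C1 + 2*sqrt(3)*y))
 u(y) = log(C1 + 2*sqrt(3)*y)/2


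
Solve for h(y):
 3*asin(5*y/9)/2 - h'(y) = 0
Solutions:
 h(y) = C1 + 3*y*asin(5*y/9)/2 + 3*sqrt(81 - 25*y^2)/10


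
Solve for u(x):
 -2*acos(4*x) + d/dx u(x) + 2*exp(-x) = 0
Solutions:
 u(x) = C1 + 2*x*acos(4*x) - sqrt(1 - 16*x^2)/2 + 2*exp(-x)


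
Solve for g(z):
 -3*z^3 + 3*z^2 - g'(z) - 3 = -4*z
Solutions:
 g(z) = C1 - 3*z^4/4 + z^3 + 2*z^2 - 3*z


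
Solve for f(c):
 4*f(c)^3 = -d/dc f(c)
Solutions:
 f(c) = -sqrt(2)*sqrt(-1/(C1 - 4*c))/2
 f(c) = sqrt(2)*sqrt(-1/(C1 - 4*c))/2


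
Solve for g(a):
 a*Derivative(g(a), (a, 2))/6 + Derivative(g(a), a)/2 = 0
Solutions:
 g(a) = C1 + C2/a^2


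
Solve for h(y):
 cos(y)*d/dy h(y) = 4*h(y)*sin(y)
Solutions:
 h(y) = C1/cos(y)^4


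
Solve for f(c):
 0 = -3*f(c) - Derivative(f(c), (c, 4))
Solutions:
 f(c) = (C1*sin(sqrt(2)*3^(1/4)*c/2) + C2*cos(sqrt(2)*3^(1/4)*c/2))*exp(-sqrt(2)*3^(1/4)*c/2) + (C3*sin(sqrt(2)*3^(1/4)*c/2) + C4*cos(sqrt(2)*3^(1/4)*c/2))*exp(sqrt(2)*3^(1/4)*c/2)


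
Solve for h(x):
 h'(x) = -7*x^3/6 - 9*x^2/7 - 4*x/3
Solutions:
 h(x) = C1 - 7*x^4/24 - 3*x^3/7 - 2*x^2/3


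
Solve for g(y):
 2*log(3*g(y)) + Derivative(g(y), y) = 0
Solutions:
 Integral(1/(log(_y) + log(3)), (_y, g(y)))/2 = C1 - y


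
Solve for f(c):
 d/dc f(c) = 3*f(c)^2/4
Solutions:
 f(c) = -4/(C1 + 3*c)


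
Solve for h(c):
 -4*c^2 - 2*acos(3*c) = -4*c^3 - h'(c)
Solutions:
 h(c) = C1 - c^4 + 4*c^3/3 + 2*c*acos(3*c) - 2*sqrt(1 - 9*c^2)/3


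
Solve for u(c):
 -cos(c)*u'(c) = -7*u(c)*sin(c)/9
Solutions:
 u(c) = C1/cos(c)^(7/9)


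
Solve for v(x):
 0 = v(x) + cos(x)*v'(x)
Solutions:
 v(x) = C1*sqrt(sin(x) - 1)/sqrt(sin(x) + 1)


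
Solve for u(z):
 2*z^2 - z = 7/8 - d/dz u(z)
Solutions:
 u(z) = C1 - 2*z^3/3 + z^2/2 + 7*z/8


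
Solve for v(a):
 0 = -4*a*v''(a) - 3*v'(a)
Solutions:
 v(a) = C1 + C2*a^(1/4)


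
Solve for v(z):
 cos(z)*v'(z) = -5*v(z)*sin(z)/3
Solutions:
 v(z) = C1*cos(z)^(5/3)


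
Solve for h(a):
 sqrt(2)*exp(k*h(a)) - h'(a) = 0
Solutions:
 h(a) = Piecewise((log(-1/(C1*k + sqrt(2)*a*k))/k, Ne(k, 0)), (nan, True))
 h(a) = Piecewise((C1 + sqrt(2)*a, Eq(k, 0)), (nan, True))


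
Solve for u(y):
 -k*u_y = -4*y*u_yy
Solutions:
 u(y) = C1 + y^(re(k)/4 + 1)*(C2*sin(log(y)*Abs(im(k))/4) + C3*cos(log(y)*im(k)/4))


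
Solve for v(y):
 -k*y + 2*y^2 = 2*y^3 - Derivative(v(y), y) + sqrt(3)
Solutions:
 v(y) = C1 + k*y^2/2 + y^4/2 - 2*y^3/3 + sqrt(3)*y


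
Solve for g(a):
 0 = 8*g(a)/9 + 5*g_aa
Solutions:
 g(a) = C1*sin(2*sqrt(10)*a/15) + C2*cos(2*sqrt(10)*a/15)


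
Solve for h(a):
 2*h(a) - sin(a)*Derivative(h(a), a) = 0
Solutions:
 h(a) = C1*(cos(a) - 1)/(cos(a) + 1)


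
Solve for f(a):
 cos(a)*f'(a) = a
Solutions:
 f(a) = C1 + Integral(a/cos(a), a)


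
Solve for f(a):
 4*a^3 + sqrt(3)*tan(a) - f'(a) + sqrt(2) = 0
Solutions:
 f(a) = C1 + a^4 + sqrt(2)*a - sqrt(3)*log(cos(a))


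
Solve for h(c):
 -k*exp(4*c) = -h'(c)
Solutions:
 h(c) = C1 + k*exp(4*c)/4


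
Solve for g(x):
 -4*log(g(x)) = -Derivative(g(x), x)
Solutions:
 li(g(x)) = C1 + 4*x


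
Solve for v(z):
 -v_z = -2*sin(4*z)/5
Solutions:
 v(z) = C1 - cos(4*z)/10


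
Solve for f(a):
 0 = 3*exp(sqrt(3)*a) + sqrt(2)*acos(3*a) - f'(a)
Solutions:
 f(a) = C1 + sqrt(2)*(a*acos(3*a) - sqrt(1 - 9*a^2)/3) + sqrt(3)*exp(sqrt(3)*a)


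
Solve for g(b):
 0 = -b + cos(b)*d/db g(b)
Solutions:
 g(b) = C1 + Integral(b/cos(b), b)


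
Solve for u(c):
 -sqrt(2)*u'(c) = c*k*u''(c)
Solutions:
 u(c) = C1 + c^(((re(k) - sqrt(2))*re(k) + im(k)^2)/(re(k)^2 + im(k)^2))*(C2*sin(sqrt(2)*log(c)*Abs(im(k))/(re(k)^2 + im(k)^2)) + C3*cos(sqrt(2)*log(c)*im(k)/(re(k)^2 + im(k)^2)))


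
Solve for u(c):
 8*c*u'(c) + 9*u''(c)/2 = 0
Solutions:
 u(c) = C1 + C2*erf(2*sqrt(2)*c/3)


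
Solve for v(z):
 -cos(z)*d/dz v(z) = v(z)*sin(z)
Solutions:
 v(z) = C1*cos(z)


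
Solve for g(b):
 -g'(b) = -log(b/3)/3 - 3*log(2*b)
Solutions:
 g(b) = C1 + 10*b*log(b)/3 - 10*b/3 - b*log(3)/3 + 3*b*log(2)


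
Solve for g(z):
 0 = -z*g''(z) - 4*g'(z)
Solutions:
 g(z) = C1 + C2/z^3


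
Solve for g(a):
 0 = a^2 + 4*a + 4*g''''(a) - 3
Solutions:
 g(a) = C1 + C2*a + C3*a^2 + C4*a^3 - a^6/1440 - a^5/120 + a^4/32


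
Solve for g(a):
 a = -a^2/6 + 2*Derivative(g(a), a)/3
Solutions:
 g(a) = C1 + a^3/12 + 3*a^2/4


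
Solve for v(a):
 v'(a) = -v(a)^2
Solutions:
 v(a) = 1/(C1 + a)


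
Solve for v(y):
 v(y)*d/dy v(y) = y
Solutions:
 v(y) = -sqrt(C1 + y^2)
 v(y) = sqrt(C1 + y^2)


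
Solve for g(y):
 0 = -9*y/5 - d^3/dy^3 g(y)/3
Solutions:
 g(y) = C1 + C2*y + C3*y^2 - 9*y^4/40


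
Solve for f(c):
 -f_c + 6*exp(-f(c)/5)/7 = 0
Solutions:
 f(c) = 5*log(C1 + 6*c/35)


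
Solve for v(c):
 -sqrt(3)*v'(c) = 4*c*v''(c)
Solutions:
 v(c) = C1 + C2*c^(1 - sqrt(3)/4)


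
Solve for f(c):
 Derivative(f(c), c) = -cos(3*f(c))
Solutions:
 f(c) = -asin((C1 + exp(6*c))/(C1 - exp(6*c)))/3 + pi/3
 f(c) = asin((C1 + exp(6*c))/(C1 - exp(6*c)))/3


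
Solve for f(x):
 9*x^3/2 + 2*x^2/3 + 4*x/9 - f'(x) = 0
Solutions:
 f(x) = C1 + 9*x^4/8 + 2*x^3/9 + 2*x^2/9


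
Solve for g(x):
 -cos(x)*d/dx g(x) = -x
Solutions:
 g(x) = C1 + Integral(x/cos(x), x)


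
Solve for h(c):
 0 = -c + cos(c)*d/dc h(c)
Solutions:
 h(c) = C1 + Integral(c/cos(c), c)


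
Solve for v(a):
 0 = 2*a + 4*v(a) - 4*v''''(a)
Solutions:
 v(a) = C1*exp(-a) + C2*exp(a) + C3*sin(a) + C4*cos(a) - a/2


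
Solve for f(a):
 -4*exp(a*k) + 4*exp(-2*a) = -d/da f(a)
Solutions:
 f(a) = C1 + 2*exp(-2*a) + 4*exp(a*k)/k


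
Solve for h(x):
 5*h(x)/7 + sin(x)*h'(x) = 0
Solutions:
 h(x) = C1*(cos(x) + 1)^(5/14)/(cos(x) - 1)^(5/14)


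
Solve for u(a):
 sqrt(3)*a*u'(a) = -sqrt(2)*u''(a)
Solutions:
 u(a) = C1 + C2*erf(6^(1/4)*a/2)


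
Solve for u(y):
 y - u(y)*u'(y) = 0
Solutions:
 u(y) = -sqrt(C1 + y^2)
 u(y) = sqrt(C1 + y^2)


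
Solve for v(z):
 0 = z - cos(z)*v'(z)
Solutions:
 v(z) = C1 + Integral(z/cos(z), z)


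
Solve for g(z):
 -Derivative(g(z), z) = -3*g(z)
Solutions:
 g(z) = C1*exp(3*z)


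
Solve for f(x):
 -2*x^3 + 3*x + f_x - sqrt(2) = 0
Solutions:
 f(x) = C1 + x^4/2 - 3*x^2/2 + sqrt(2)*x


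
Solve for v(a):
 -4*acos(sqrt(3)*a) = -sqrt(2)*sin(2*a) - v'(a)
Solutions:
 v(a) = C1 + 4*a*acos(sqrt(3)*a) - 4*sqrt(3)*sqrt(1 - 3*a^2)/3 + sqrt(2)*cos(2*a)/2


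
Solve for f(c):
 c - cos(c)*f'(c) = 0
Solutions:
 f(c) = C1 + Integral(c/cos(c), c)


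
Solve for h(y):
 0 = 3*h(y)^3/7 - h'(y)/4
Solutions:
 h(y) = -sqrt(14)*sqrt(-1/(C1 + 12*y))/2
 h(y) = sqrt(14)*sqrt(-1/(C1 + 12*y))/2


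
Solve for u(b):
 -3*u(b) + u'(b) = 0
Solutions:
 u(b) = C1*exp(3*b)


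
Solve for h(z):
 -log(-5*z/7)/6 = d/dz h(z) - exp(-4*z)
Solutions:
 h(z) = C1 - z*log(-z)/6 + z*(-log(5) + 1 + log(7))/6 - exp(-4*z)/4


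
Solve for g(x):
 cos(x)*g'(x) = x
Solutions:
 g(x) = C1 + Integral(x/cos(x), x)


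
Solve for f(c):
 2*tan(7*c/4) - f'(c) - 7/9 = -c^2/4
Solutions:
 f(c) = C1 + c^3/12 - 7*c/9 - 8*log(cos(7*c/4))/7


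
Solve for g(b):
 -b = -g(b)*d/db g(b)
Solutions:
 g(b) = -sqrt(C1 + b^2)
 g(b) = sqrt(C1 + b^2)


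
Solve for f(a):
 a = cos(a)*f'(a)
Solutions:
 f(a) = C1 + Integral(a/cos(a), a)


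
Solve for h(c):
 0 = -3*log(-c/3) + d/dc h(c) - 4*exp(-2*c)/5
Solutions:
 h(c) = C1 + 3*c*log(-c) + 3*c*(-log(3) - 1) - 2*exp(-2*c)/5


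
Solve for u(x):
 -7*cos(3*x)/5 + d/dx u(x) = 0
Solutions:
 u(x) = C1 + 7*sin(3*x)/15


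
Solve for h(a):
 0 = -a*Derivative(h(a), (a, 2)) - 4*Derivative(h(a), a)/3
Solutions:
 h(a) = C1 + C2/a^(1/3)


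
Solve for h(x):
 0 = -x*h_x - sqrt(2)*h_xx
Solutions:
 h(x) = C1 + C2*erf(2^(1/4)*x/2)


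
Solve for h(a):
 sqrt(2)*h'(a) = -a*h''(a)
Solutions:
 h(a) = C1 + C2*a^(1 - sqrt(2))


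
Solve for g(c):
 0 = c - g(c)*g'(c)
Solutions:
 g(c) = -sqrt(C1 + c^2)
 g(c) = sqrt(C1 + c^2)


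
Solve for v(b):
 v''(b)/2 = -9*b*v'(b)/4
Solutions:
 v(b) = C1 + C2*erf(3*b/2)


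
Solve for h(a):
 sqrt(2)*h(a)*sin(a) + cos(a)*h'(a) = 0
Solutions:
 h(a) = C1*cos(a)^(sqrt(2))


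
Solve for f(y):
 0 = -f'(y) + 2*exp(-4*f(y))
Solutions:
 f(y) = log(-I*(C1 + 8*y)^(1/4))
 f(y) = log(I*(C1 + 8*y)^(1/4))
 f(y) = log(-(C1 + 8*y)^(1/4))
 f(y) = log(C1 + 8*y)/4


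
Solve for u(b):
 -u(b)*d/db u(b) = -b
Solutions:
 u(b) = -sqrt(C1 + b^2)
 u(b) = sqrt(C1 + b^2)


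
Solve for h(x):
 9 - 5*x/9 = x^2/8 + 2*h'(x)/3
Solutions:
 h(x) = C1 - x^3/16 - 5*x^2/12 + 27*x/2


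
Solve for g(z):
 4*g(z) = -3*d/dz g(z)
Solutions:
 g(z) = C1*exp(-4*z/3)


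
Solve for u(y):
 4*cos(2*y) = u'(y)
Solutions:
 u(y) = C1 + 2*sin(2*y)


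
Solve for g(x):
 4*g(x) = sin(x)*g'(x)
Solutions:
 g(x) = C1*(cos(x)^2 - 2*cos(x) + 1)/(cos(x)^2 + 2*cos(x) + 1)


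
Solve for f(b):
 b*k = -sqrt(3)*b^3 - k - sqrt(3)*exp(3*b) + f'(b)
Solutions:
 f(b) = C1 + sqrt(3)*b^4/4 + b^2*k/2 + b*k + sqrt(3)*exp(3*b)/3


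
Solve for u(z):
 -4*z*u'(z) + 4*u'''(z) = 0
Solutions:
 u(z) = C1 + Integral(C2*airyai(z) + C3*airybi(z), z)


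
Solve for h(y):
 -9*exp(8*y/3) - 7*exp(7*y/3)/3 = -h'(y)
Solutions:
 h(y) = C1 + 27*exp(8*y/3)/8 + exp(7*y/3)


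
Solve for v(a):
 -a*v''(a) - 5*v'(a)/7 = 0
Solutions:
 v(a) = C1 + C2*a^(2/7)


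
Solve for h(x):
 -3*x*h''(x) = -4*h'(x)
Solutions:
 h(x) = C1 + C2*x^(7/3)


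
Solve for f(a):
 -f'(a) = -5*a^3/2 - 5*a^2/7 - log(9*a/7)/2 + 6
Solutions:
 f(a) = C1 + 5*a^4/8 + 5*a^3/21 + a*log(a)/2 - 13*a/2 - a*log(7)/2 + a*log(3)


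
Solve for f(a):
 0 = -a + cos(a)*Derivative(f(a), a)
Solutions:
 f(a) = C1 + Integral(a/cos(a), a)


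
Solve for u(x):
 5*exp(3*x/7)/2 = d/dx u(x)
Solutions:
 u(x) = C1 + 35*exp(3*x/7)/6


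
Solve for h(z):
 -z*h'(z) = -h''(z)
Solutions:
 h(z) = C1 + C2*erfi(sqrt(2)*z/2)


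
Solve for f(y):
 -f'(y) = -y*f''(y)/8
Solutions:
 f(y) = C1 + C2*y^9


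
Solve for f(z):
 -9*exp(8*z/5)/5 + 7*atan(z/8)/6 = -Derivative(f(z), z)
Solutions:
 f(z) = C1 - 7*z*atan(z/8)/6 + 9*exp(8*z/5)/8 + 14*log(z^2 + 64)/3
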